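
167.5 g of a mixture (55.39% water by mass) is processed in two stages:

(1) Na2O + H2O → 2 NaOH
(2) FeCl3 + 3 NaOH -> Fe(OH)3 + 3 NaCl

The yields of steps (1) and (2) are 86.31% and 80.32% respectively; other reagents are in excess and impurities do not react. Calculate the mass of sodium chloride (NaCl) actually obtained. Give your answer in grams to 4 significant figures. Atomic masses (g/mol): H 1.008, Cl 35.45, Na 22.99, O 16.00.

417.3 g

Pure H2O = 167.5 × 0.5539 = 92.778 g.
M(H2O) = 2(1.008) + 16.00 = 18.016 g/mol.
M(NaCl) = 22.99 + 35.45 = 58.44 g/mol.
n(H2O) = 92.778 / 18.016 = 5.1498 mol.
Step 1 (H2O:NaOH = 1:2): theoretical n(NaOH) = 10.300 mol; at 86.31% yield, n(NaOH) = 8.8895 mol.
Step 2 (NaOH:NaCl = 3:3): theoretical n(NaCl) = 8.8895 mol, so theoretical mass = 8.8895 × 58.44 = 519.50 g.
At 80.32% yield, actual mass of NaCl = 519.50 × 0.8032 = 417.27 g.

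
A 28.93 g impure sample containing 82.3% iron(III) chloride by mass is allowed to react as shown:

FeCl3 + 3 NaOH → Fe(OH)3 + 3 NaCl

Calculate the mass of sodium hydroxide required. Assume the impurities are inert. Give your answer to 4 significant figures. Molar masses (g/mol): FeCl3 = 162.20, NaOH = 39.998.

Mass of pure FeCl3 = 28.93 g × 0.823 = 23.809 g.
n(FeCl3) = 23.809 g / 162.20 g/mol = 0.14679 mol.
From the equation the FeCl3:NaOH mole ratio is 1:3, so n(NaOH) = 0.14679 × 3/1 = 0.44037 mol.
Mass of NaOH = 0.44037 mol × 39.998 g/mol = 17.614 g.

17.61 g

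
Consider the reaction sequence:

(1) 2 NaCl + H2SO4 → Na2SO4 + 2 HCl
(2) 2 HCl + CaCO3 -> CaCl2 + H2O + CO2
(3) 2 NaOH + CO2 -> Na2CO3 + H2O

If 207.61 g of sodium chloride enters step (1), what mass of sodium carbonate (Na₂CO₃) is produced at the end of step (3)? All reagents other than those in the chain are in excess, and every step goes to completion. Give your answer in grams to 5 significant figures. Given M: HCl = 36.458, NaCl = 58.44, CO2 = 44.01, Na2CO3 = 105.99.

n(NaCl) = 207.61 / 58.44 = 3.55253 mol.
Reaction (1): NaCl→HCl ratio 2:2 ⇒ n(HCl) = 3.55253 mol.
Reaction (2): HCl→CO2 ratio 2:1 ⇒ n(CO2) = 1.77627 mol.
Reaction (3): CO2→Na2CO3 ratio 1:1 ⇒ n(Na2CO3) = 1.77627 mol.
Mass of Na2CO3 = 1.77627 × 105.99 = 188.266 g.

188.27 g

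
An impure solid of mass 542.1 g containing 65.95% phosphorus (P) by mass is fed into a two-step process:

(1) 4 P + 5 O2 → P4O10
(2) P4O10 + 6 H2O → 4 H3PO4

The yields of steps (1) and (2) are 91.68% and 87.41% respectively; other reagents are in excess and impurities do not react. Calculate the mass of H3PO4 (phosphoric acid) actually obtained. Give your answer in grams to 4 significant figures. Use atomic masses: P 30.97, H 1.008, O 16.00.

Pure P = 542.1 × 0.6595 = 357.51 g.
M(P) = 30.97 g/mol.
M(H3PO4) = 3(1.008) + 30.97 + 4(16.00) = 97.994 g/mol.
n(P) = 357.51 / 30.97 = 11.544 mol.
Step 1 (P:P4O10 = 4:1): theoretical n(P4O10) = 2.8860 mol; at 91.68% yield, n(P4O10) = 2.6459 mol.
Step 2 (P4O10:H3PO4 = 1:4): theoretical n(H3PO4) = 10.583 mol, so theoretical mass = 10.583 × 97.994 = 1037.1 g.
At 87.41% yield, actual mass of H3PO4 = 1037.1 × 0.8741 = 906.54 g.

906.5 g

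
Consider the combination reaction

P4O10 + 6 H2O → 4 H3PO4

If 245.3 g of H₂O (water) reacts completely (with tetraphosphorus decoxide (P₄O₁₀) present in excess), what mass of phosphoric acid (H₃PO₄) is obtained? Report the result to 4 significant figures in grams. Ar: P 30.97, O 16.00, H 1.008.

M(H2O) = 2(1.008) + 16.00 = 18.016 g/mol.
M(H3PO4) = 3(1.008) + 30.97 + 4(16.00) = 97.994 g/mol.
n(H2O) = 245.30 g / 18.016 g/mol = 13.616 mol.
From the equation the H2O:H3PO4 mole ratio is 6:4, so n(H3PO4) = 13.616 × 4/6 = 9.0771 mol.
Mass of H3PO4 = 9.0771 mol × 97.994 g/mol = 889.50 g.

889.5 g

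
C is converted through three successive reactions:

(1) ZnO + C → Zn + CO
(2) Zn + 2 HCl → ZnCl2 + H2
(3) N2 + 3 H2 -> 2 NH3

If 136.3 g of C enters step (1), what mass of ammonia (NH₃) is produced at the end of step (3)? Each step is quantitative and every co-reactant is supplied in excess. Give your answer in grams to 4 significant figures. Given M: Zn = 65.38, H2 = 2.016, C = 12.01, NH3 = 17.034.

128.9 g

n(C) = 136.3 / 12.01 = 11.349 mol.
Reaction (1): C→Zn ratio 1:1 ⇒ n(Zn) = 11.349 mol.
Reaction (2): Zn→H2 ratio 1:1 ⇒ n(H2) = 11.349 mol.
Reaction (3): H2→NH3 ratio 3:2 ⇒ n(NH3) = 7.5659 mol.
Mass of NH3 = 7.5659 × 17.034 = 128.88 g.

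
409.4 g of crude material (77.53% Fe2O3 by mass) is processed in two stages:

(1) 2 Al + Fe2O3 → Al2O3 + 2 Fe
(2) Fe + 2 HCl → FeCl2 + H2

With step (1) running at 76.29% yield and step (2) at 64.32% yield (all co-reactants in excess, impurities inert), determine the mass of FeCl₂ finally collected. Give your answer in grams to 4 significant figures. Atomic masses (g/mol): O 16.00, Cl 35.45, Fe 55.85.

Pure Fe2O3 = 409.4 × 0.7753 = 317.41 g.
M(Fe2O3) = 2(55.85) + 3(16.00) = 159.70 g/mol.
M(FeCl2) = 55.85 + 2(35.45) = 126.75 g/mol.
n(Fe2O3) = 317.41 / 159.70 = 1.9875 mol.
Step 1 (Fe2O3:Fe = 1:2): theoretical n(Fe) = 3.9751 mol; at 76.29% yield, n(Fe) = 3.0326 mol.
Step 2 (Fe:FeCl2 = 1:1): theoretical n(FeCl2) = 3.0326 mol, so theoretical mass = 3.0326 × 126.75 = 384.38 g.
At 64.32% yield, actual mass of FeCl2 = 384.38 × 0.6432 = 247.23 g.

247.2 g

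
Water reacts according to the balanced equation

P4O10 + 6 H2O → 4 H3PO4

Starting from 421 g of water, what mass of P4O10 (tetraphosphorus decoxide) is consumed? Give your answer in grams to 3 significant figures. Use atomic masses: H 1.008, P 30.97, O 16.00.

M(H2O) = 2(1.008) + 16.00 = 18.016 g/mol.
M(P4O10) = 4(30.97) + 10(16.00) = 283.88 g/mol.
n(H2O) = 421.0 g / 18.016 g/mol = 23.37 mol.
From the equation the H2O:P4O10 mole ratio is 6:1, so n(P4O10) = 23.37 × 1/6 = 3.895 mol.
Mass of P4O10 = 3.895 mol × 283.88 g/mol = 1106 g.

1110 g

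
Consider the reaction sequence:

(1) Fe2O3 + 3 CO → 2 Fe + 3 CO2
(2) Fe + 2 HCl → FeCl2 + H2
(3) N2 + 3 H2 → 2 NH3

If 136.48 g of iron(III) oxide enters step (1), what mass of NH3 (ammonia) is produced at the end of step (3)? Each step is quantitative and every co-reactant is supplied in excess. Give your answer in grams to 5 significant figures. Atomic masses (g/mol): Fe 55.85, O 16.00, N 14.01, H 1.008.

M(Fe2O3) = 2(55.85) + 3(16.00) = 159.70 g/mol.
M(NH3) = 14.01 + 3(1.008) = 17.034 g/mol.
n(Fe2O3) = 136.48 / 159.70 = 0.854602 mol.
Reaction (1): Fe2O3→Fe ratio 1:2 ⇒ n(Fe) = 1.70920 mol.
Reaction (2): Fe→H2 ratio 1:1 ⇒ n(H2) = 1.70920 mol.
Reaction (3): H2→NH3 ratio 3:2 ⇒ n(NH3) = 1.13947 mol.
Mass of NH3 = 1.13947 × 17.034 = 19.4097 g.

19.410 g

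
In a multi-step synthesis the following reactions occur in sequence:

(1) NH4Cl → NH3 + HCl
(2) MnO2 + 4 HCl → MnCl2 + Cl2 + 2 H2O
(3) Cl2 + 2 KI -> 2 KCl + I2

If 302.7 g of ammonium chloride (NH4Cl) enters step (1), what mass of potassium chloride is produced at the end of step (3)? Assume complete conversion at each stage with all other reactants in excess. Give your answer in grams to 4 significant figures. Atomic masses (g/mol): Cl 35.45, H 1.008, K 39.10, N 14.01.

210.9 g

M(NH4Cl) = 14.01 + 4(1.008) + 35.45 = 53.492 g/mol.
M(KCl) = 39.10 + 35.45 = 74.55 g/mol.
n(NH4Cl) = 302.7 / 53.492 = 5.6588 mol.
Reaction (1): NH4Cl→HCl ratio 1:1 ⇒ n(HCl) = 5.6588 mol.
Reaction (2): HCl→Cl2 ratio 4:1 ⇒ n(Cl2) = 1.4147 mol.
Reaction (3): Cl2→KCl ratio 1:2 ⇒ n(KCl) = 2.8294 mol.
Mass of KCl = 2.8294 × 74.55 = 210.93 g.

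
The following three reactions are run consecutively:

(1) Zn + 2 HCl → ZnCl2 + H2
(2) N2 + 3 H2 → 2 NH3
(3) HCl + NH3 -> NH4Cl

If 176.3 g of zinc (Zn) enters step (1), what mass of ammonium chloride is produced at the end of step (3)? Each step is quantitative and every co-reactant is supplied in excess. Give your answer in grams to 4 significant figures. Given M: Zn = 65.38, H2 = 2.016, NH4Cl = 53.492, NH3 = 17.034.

n(Zn) = 176.3 / 65.38 = 2.6965 mol.
Reaction (1): Zn→H2 ratio 1:1 ⇒ n(H2) = 2.6965 mol.
Reaction (2): H2→NH3 ratio 3:2 ⇒ n(NH3) = 1.7977 mol.
Reaction (3): NH3→NH4Cl ratio 1:1 ⇒ n(NH4Cl) = 1.7977 mol.
Mass of NH4Cl = 1.7977 × 53.492 = 96.162 g.

96.16 g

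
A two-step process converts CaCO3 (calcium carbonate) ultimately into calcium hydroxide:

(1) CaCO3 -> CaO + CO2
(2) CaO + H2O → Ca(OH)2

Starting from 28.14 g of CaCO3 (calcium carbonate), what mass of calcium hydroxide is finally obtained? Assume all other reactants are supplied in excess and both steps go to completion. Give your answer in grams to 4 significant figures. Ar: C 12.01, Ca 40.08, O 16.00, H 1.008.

M(CaCO3) = 40.08 + 12.01 + 3(16.00) = 100.09 g/mol.
M(Ca(OH)2) = 40.08 + 2(16.00) + 2(1.008) = 74.096 g/mol.
n(CaCO3) = 28.140 / 100.09 = 0.28115 mol.
Step 1 gives a 1:1 ratio of CaCO3 to CaO, so n(CaO) = 0.28115 mol.
In step 2 the CaO:Ca(OH)2 ratio is 1:1, so n(Ca(OH)2) = 0.28115 mol.
Mass of Ca(OH)2 = 0.28115 × 74.096 = 20.832 g.

20.83 g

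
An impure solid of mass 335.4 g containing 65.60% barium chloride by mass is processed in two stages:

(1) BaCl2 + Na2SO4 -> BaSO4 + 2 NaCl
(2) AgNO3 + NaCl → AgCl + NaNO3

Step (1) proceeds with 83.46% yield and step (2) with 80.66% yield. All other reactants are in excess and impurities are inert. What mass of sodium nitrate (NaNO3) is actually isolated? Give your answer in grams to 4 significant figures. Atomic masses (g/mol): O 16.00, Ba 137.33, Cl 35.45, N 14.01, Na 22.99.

Pure BaCl2 = 335.4 × 0.6560 = 220.02 g.
M(BaCl2) = 137.33 + 2(35.45) = 208.23 g/mol.
M(NaNO3) = 22.99 + 14.01 + 3(16.00) = 85.00 g/mol.
n(BaCl2) = 220.02 / 208.23 = 1.0566 mol.
Step 1 (BaCl2:NaCl = 1:2): theoretical n(NaCl) = 2.1133 mol; at 83.46% yield, n(NaCl) = 1.7637 mol.
Step 2 (NaCl:NaNO3 = 1:1): theoretical n(NaNO3) = 1.7637 mol, so theoretical mass = 1.7637 × 85.00 = 149.92 g.
At 80.66% yield, actual mass of NaNO3 = 149.92 × 0.8066 = 120.92 g.

120.9 g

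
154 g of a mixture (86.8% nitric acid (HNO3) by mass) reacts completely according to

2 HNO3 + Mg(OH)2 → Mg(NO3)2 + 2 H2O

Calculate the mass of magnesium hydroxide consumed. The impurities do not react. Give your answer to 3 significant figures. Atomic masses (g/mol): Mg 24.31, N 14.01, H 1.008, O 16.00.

61.9 g

Mass of pure HNO3 = 154 g × 0.868 = 133.7 g.
M(HNO3) = 1.008 + 14.01 + 3(16.00) = 63.018 g/mol.
M(Mg(OH)2) = 24.31 + 2(16.00) + 2(1.008) = 58.326 g/mol.
n(HNO3) = 133.7 g / 63.018 g/mol = 2.121 mol.
From the equation the HNO3:Mg(OH)2 mole ratio is 2:1, so n(Mg(OH)2) = 2.121 × 1/2 = 1.061 mol.
Mass of Mg(OH)2 = 1.061 mol × 58.326 g/mol = 61.86 g.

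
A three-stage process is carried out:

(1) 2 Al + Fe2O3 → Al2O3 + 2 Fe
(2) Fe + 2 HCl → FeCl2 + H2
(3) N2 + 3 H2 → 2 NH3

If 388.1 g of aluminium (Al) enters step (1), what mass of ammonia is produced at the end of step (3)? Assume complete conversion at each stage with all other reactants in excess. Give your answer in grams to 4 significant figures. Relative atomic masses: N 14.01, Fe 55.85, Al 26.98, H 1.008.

M(Al) = 26.98 g/mol.
M(NH3) = 14.01 + 3(1.008) = 17.034 g/mol.
n(Al) = 388.1 / 26.98 = 14.385 mol.
Reaction (1): Al→Fe ratio 2:2 ⇒ n(Fe) = 14.385 mol.
Reaction (2): Fe→H2 ratio 1:1 ⇒ n(H2) = 14.385 mol.
Reaction (3): H2→NH3 ratio 3:2 ⇒ n(NH3) = 9.5898 mol.
Mass of NH3 = 9.5898 × 17.034 = 163.35 g.

163.4 g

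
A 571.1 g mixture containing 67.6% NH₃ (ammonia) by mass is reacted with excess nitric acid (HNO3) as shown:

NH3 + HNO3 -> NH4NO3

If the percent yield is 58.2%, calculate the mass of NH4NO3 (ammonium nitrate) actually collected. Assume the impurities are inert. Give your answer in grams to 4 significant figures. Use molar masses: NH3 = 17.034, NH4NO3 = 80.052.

Pure NH3 available = 571.1 g × 0.676 = 386.06 g.
n(NH3) = 386.06 g / 17.034 g/mol = 22.664 mol.
From the equation the NH3:NH4NO3 mole ratio is 1:1, so n(NH4NO3) = 22.664 × 1/1 = 22.664 mol.
Mass of NH4NO3 = 22.664 mol × 80.052 g/mol = 1814.3 g.
Actual mass collected = 1814.3 g × 0.582 = 1055.9 g.

1056 g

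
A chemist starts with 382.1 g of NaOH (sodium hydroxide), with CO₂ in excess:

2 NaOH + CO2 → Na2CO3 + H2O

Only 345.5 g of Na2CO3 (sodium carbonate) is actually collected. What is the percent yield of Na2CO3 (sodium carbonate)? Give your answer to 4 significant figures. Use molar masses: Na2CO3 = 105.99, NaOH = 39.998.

68.25 %

n(NaOH) = 382.10 g / 39.998 g/mol = 9.5530 mol.
From the equation the NaOH:Na2CO3 mole ratio is 2:1, so n(Na2CO3) = 9.5530 × 1/2 = 4.7765 mol.
Mass of Na2CO3 = 4.7765 mol × 105.99 g/mol = 506.26 g.
This is the theoretical yield. Percent yield = 345.5 g / 506.26 g × 100% = 68.246%.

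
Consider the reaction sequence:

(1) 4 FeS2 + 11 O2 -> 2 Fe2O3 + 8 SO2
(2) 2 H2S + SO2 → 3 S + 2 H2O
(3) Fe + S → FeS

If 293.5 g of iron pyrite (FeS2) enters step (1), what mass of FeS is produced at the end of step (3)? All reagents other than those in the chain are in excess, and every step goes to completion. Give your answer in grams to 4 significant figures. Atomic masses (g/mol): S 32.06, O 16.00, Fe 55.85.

1290 g

M(FeS2) = 55.85 + 2(32.06) = 119.97 g/mol.
M(FeS) = 55.85 + 32.06 = 87.91 g/mol.
n(FeS2) = 293.5 / 119.97 = 2.4464 mol.
Reaction (1): FeS2→SO2 ratio 4:8 ⇒ n(SO2) = 4.8929 mol.
Reaction (2): SO2→S ratio 1:3 ⇒ n(S) = 14.679 mol.
Reaction (3): S→FeS ratio 1:1 ⇒ n(FeS) = 14.679 mol.
Mass of FeS = 14.679 × 87.91 = 1290.4 g.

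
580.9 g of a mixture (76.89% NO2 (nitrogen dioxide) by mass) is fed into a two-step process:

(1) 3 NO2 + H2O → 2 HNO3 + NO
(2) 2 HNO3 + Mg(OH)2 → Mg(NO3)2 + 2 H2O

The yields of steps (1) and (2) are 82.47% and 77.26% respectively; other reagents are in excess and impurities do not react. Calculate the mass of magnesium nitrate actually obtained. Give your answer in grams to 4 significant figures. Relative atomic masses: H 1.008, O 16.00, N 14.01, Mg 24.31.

Pure NO2 = 580.9 × 0.7689 = 446.65 g.
M(NO2) = 14.01 + 2(16.00) = 46.01 g/mol.
M(Mg(NO3)2) = 24.31 + 2(14.01) + 6(16.00) = 148.33 g/mol.
n(NO2) = 446.65 / 46.01 = 9.7078 mol.
Step 1 (NO2:HNO3 = 3:2): theoretical n(HNO3) = 6.4718 mol; at 82.47% yield, n(HNO3) = 5.3373 mol.
Step 2 (HNO3:Mg(NO3)2 = 2:1): theoretical n(Mg(NO3)2) = 2.6687 mol, so theoretical mass = 2.6687 × 148.33 = 395.84 g.
At 77.26% yield, actual mass of Mg(NO3)2 = 395.84 × 0.7726 = 305.83 g.

305.8 g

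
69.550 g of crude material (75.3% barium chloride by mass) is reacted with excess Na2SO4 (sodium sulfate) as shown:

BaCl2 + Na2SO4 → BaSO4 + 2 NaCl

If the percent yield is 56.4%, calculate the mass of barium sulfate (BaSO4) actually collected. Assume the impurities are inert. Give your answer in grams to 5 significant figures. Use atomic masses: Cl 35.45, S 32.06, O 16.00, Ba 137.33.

33.106 g

Pure BaCl2 available = 69.550 g × 0.753 = 52.3712 g.
M(BaCl2) = 137.33 + 2(35.45) = 208.23 g/mol.
M(BaSO4) = 137.33 + 32.06 + 4(16.00) = 233.39 g/mol.
n(BaCl2) = 52.3712 g / 208.23 g/mol = 0.251506 mol.
From the equation the BaCl2:BaSO4 mole ratio is 1:1, so n(BaSO4) = 0.251506 × 1/1 = 0.251506 mol.
Mass of BaSO4 = 0.251506 mol × 233.39 g/mol = 58.6990 g.
Actual mass collected = 58.6990 g × 0.564 = 33.1063 g.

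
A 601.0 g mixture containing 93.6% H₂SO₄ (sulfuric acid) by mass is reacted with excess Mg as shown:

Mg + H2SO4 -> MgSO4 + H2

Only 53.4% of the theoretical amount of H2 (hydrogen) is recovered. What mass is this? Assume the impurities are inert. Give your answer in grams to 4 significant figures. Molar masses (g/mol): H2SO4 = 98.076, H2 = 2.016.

6.175 g

Pure H2SO4 available = 601.0 g × 0.936 = 562.54 g.
n(H2SO4) = 562.54 g / 98.076 g/mol = 5.7357 mol.
From the equation the H2SO4:H2 mole ratio is 1:1, so n(H2) = 5.7357 × 1/1 = 5.7357 mol.
Mass of H2 = 5.7357 mol × 2.016 g/mol = 11.563 g.
Actual mass collected = 11.563 g × 0.534 = 6.1747 g.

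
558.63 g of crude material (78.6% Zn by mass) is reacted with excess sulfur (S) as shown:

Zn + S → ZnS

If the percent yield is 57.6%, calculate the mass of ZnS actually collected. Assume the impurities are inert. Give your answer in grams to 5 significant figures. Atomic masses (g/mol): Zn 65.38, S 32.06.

Pure Zn available = 558.63 g × 0.786 = 439.083 g.
M(Zn) = 65.38 g/mol.
M(ZnS) = 65.38 + 32.06 = 97.44 g/mol.
n(Zn) = 439.083 g / 65.38 g/mol = 6.71586 mol.
From the equation the Zn:ZnS mole ratio is 1:1, so n(ZnS) = 6.71586 × 1/1 = 6.71586 mol.
Mass of ZnS = 6.71586 mol × 97.44 g/mol = 654.394 g.
Actual mass collected = 654.394 g × 0.576 = 376.931 g.

376.93 g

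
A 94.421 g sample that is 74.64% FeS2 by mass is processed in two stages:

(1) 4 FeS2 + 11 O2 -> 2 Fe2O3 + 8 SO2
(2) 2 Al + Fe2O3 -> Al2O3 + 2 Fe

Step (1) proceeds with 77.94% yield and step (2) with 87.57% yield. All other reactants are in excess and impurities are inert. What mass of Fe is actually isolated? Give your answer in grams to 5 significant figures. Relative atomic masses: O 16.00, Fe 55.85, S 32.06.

22.393 g

Pure FeS2 = 94.421 × 0.7464 = 70.4758 g.
M(FeS2) = 55.85 + 2(32.06) = 119.97 g/mol.
M(Fe) = 55.85 g/mol.
n(FeS2) = 70.4758 / 119.97 = 0.587445 mol.
Step 1 (FeS2:Fe2O3 = 4:2): theoretical n(Fe2O3) = 0.293723 mol; at 77.94% yield, n(Fe2O3) = 0.228928 mol.
Step 2 (Fe2O3:Fe = 1:2): theoretical n(Fe) = 0.457855 mol, so theoretical mass = 0.457855 × 55.85 = 25.5712 g.
At 87.57% yield, actual mass of Fe = 25.5712 × 0.8757 = 22.3927 g.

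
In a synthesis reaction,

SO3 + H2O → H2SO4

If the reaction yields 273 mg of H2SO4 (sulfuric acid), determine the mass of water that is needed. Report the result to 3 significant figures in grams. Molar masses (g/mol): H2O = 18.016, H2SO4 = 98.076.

0.0501 g

Convert: 273 mg = 0.2730 g.
n(H2SO4) = 0.2730 g / 98.076 g/mol = 0.002784 mol.
From the equation the H2SO4:H2O mole ratio is 1:1, so n(H2O) = 0.002784 × 1/1 = 0.002784 mol.
Mass of H2O = 0.002784 mol × 18.016 g/mol = 0.05015 g.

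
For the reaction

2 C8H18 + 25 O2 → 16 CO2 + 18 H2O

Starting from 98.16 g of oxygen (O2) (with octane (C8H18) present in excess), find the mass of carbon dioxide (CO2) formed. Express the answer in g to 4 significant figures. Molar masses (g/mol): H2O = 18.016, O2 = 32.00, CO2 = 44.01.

86.40 g

n(O2) = 98.160 g / 32.00 g/mol = 3.0675 mol.
From the equation the O2:CO2 mole ratio is 25:16, so n(CO2) = 3.0675 × 16/25 = 1.9632 mol.
Mass of CO2 = 1.9632 mol × 44.01 g/mol = 86.400 g.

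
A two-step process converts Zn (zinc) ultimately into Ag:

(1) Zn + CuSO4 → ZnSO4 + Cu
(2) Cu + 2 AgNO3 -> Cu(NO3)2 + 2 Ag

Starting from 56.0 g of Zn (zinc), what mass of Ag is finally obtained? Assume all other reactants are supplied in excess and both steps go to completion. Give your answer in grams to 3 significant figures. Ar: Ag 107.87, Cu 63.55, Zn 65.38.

185 g

M(Zn) = 65.38 g/mol.
M(Ag) = 107.87 g/mol.
n(Zn) = 56.00 / 65.38 = 0.8565 mol.
Step 1 gives a 1:1 ratio of Zn to Cu, so n(Cu) = 0.8565 mol.
In step 2 the Cu:Ag ratio is 1:2, so n(Ag) = 1.713 mol.
Mass of Ag = 1.713 × 107.87 = 184.8 g.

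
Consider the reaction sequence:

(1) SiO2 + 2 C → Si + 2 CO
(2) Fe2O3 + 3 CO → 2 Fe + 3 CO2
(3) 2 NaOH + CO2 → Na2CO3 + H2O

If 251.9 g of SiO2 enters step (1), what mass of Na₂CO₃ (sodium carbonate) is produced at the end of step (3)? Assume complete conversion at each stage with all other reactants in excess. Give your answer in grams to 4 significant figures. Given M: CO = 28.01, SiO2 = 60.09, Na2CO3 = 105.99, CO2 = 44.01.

888.6 g

n(SiO2) = 251.9 / 60.09 = 4.1920 mol.
Reaction (1): SiO2→CO ratio 1:2 ⇒ n(CO) = 8.3841 mol.
Reaction (2): CO→CO2 ratio 3:3 ⇒ n(CO2) = 8.3841 mol.
Reaction (3): CO2→Na2CO3 ratio 1:1 ⇒ n(Na2CO3) = 8.3841 mol.
Mass of Na2CO3 = 8.3841 × 105.99 = 888.63 g.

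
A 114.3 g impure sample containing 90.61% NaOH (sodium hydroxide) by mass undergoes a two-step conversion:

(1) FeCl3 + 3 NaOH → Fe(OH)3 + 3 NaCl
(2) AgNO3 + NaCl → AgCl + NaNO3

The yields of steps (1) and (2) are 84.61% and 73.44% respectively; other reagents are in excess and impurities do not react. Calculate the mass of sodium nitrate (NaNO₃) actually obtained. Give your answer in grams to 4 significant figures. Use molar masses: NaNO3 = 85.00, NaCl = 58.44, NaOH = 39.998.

Pure NaOH = 114.3 × 0.9061 = 103.57 g.
n(NaOH) = 103.57 / 39.998 = 2.5893 mol.
Step 1 (NaOH:NaCl = 3:3): theoretical n(NaCl) = 2.5893 mol; at 84.61% yield, n(NaCl) = 2.1908 mol.
Step 2 (NaCl:NaNO3 = 1:1): theoretical n(NaNO3) = 2.1908 mol, so theoretical mass = 2.1908 × 85.00 = 186.22 g.
At 73.44% yield, actual mass of NaNO3 = 186.22 × 0.7344 = 136.76 g.

136.8 g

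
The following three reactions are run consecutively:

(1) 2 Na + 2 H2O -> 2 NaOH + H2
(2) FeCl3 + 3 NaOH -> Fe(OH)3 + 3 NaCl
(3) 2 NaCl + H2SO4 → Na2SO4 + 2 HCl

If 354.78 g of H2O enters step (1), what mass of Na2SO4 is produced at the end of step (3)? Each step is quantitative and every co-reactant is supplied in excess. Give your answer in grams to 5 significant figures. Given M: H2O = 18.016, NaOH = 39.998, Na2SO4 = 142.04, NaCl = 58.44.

1398.6 g

n(H2O) = 354.78 / 18.016 = 19.6925 mol.
Reaction (1): H2O→NaOH ratio 2:2 ⇒ n(NaOH) = 19.6925 mol.
Reaction (2): NaOH→NaCl ratio 3:3 ⇒ n(NaCl) = 19.6925 mol.
Reaction (3): NaCl→Na2SO4 ratio 2:1 ⇒ n(Na2SO4) = 9.84625 mol.
Mass of Na2SO4 = 9.84625 × 142.04 = 1398.56 g.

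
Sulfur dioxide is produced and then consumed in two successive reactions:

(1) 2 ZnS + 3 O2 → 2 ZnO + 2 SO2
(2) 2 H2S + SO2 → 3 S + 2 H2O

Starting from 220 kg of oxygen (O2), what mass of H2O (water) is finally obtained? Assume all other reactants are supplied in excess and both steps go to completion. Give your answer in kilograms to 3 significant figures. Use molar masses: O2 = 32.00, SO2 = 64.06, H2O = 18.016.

165 kg

220 kg = 220000 g.
n(O2) = 220000 / 32.00 = 6875 mol.
Step 1 gives a 3:2 ratio of O2 to SO2, so n(SO2) = 4583 mol.
In step 2 the SO2:H2O ratio is 1:2, so n(H2O) = 9167 mol.
Mass of H2O = 9167 × 18.016 = 165100 g = 165 kg.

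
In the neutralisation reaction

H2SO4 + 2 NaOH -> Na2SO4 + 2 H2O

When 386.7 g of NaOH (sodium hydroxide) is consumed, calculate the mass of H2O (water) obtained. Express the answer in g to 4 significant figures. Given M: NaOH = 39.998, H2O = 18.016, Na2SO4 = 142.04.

174.2 g

n(NaOH) = 386.70 g / 39.998 g/mol = 9.6680 mol.
From the equation the NaOH:H2O mole ratio is 2:2, so n(H2O) = 9.6680 × 2/2 = 9.6680 mol.
Mass of H2O = 9.6680 mol × 18.016 g/mol = 174.18 g.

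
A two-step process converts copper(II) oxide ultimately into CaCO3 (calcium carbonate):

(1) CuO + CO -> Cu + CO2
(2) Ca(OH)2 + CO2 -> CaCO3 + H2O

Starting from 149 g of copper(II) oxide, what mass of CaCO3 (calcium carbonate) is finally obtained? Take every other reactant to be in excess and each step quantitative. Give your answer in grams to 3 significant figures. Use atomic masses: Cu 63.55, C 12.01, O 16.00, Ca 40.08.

187 g

M(CuO) = 63.55 + 16.00 = 79.55 g/mol.
M(CaCO3) = 40.08 + 12.01 + 3(16.00) = 100.09 g/mol.
n(CuO) = 149.0 / 79.55 = 1.873 mol.
Step 1 gives a 1:1 ratio of CuO to CO2, so n(CO2) = 1.873 mol.
In step 2 the CO2:CaCO3 ratio is 1:1, so n(CaCO3) = 1.873 mol.
Mass of CaCO3 = 1.873 × 100.09 = 187.5 g.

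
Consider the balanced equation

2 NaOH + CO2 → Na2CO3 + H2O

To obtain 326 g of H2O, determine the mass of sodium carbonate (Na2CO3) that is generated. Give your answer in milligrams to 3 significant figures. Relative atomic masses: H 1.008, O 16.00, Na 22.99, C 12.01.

M(H2O) = 2(1.008) + 16.00 = 18.016 g/mol.
M(Na2CO3) = 2(22.99) + 12.01 + 3(16.00) = 105.99 g/mol.
n(H2O) = 326.0 g / 18.016 g/mol = 18.10 mol.
From the equation the H2O:Na2CO3 mole ratio is 1:1, so n(Na2CO3) = 18.10 × 1/1 = 18.10 mol.
Mass of Na2CO3 = 18.10 mol × 105.99 g/mol = 1918 g.
Converting to mg: 1918 g = 1920000 mg.

1920000 mg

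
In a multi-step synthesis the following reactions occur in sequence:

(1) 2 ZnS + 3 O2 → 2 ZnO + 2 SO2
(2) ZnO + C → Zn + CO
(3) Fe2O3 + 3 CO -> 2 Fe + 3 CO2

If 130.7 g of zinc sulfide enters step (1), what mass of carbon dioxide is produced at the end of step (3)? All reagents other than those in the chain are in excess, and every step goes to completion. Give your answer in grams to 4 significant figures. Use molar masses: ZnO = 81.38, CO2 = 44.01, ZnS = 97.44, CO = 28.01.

n(ZnS) = 130.7 / 97.44 = 1.3413 mol.
Reaction (1): ZnS→ZnO ratio 2:2 ⇒ n(ZnO) = 1.3413 mol.
Reaction (2): ZnO→CO ratio 1:1 ⇒ n(CO) = 1.3413 mol.
Reaction (3): CO→CO2 ratio 3:3 ⇒ n(CO2) = 1.3413 mol.
Mass of CO2 = 1.3413 × 44.01 = 59.032 g.

59.03 g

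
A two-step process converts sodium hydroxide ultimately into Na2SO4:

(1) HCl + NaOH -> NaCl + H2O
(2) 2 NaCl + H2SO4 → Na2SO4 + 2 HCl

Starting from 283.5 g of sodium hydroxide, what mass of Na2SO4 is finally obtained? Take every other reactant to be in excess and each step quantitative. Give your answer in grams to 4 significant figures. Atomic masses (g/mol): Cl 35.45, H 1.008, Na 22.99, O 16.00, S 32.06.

M(NaOH) = 22.99 + 16.00 + 1.008 = 39.998 g/mol.
M(Na2SO4) = 2(22.99) + 32.06 + 4(16.00) = 142.04 g/mol.
n(NaOH) = 283.50 / 39.998 = 7.0879 mol.
Step 1 gives a 1:1 ratio of NaOH to NaCl, so n(NaCl) = 7.0879 mol.
In step 2 the NaCl:Na2SO4 ratio is 2:1, so n(Na2SO4) = 3.5439 mol.
Mass of Na2SO4 = 3.5439 × 142.04 = 503.38 g.

503.4 g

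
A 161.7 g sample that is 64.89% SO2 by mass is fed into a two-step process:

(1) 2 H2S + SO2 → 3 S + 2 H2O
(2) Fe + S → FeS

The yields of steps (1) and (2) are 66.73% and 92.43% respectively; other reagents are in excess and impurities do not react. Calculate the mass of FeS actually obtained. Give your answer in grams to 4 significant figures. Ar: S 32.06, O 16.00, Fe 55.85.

266.4 g

Pure SO2 = 161.7 × 0.6489 = 104.93 g.
M(SO2) = 32.06 + 2(16.00) = 64.06 g/mol.
M(FeS) = 55.85 + 32.06 = 87.91 g/mol.
n(SO2) = 104.93 / 64.06 = 1.6380 mol.
Step 1 (SO2:S = 1:3): theoretical n(S) = 4.9139 mol; at 66.73% yield, n(S) = 3.2790 mol.
Step 2 (S:FeS = 1:1): theoretical n(FeS) = 3.2790 mol, so theoretical mass = 3.2790 × 87.91 = 288.26 g.
At 92.43% yield, actual mass of FeS = 288.26 × 0.9243 = 266.44 g.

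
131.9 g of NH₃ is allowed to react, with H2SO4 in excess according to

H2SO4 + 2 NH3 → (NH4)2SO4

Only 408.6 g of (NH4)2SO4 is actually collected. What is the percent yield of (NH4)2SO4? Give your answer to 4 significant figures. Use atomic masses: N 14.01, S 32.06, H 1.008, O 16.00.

M(NH3) = 14.01 + 3(1.008) = 17.034 g/mol.
M((NH4)2SO4) = 2(14.01) + 8(1.008) + 32.06 + 4(16.00) = 132.144 g/mol.
n(NH3) = 131.90 g / 17.034 g/mol = 7.7433 mol.
From the equation the NH3:(NH4)2SO4 mole ratio is 2:1, so n((NH4)2SO4) = 7.7433 × 1/2 = 3.8717 mol.
Mass of (NH4)2SO4 = 3.8717 mol × 132.144 g/mol = 511.62 g.
This is the theoretical yield. Percent yield = 408.6 g / 511.62 g × 100% = 79.864%.

79.86 %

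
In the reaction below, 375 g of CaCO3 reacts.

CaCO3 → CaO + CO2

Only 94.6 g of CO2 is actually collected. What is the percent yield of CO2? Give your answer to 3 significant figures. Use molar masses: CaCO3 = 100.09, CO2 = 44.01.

n(CaCO3) = 375.0 g / 100.09 g/mol = 3.747 mol.
From the equation the CaCO3:CO2 mole ratio is 1:1, so n(CO2) = 3.747 × 1/1 = 3.747 mol.
Mass of CO2 = 3.747 mol × 44.01 g/mol = 164.9 g.
This is the theoretical yield. Percent yield = 94.6 g / 164.9 g × 100% = 57.37%.

57.4 %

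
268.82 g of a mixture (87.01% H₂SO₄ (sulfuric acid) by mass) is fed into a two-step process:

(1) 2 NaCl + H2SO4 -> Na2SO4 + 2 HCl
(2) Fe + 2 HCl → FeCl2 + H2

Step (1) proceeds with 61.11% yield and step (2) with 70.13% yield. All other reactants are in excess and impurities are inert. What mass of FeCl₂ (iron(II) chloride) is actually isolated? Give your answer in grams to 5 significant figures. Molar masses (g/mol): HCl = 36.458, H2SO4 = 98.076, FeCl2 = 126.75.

129.55 g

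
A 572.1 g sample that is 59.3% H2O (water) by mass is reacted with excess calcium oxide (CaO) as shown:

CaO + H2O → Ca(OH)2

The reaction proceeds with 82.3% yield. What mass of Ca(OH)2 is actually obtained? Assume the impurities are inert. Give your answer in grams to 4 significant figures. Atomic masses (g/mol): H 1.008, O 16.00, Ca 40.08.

1148 g

Pure H2O available = 572.1 g × 0.593 = 339.26 g.
M(H2O) = 2(1.008) + 16.00 = 18.016 g/mol.
M(Ca(OH)2) = 40.08 + 2(16.00) + 2(1.008) = 74.096 g/mol.
n(H2O) = 339.26 g / 18.016 g/mol = 18.831 mol.
From the equation the H2O:Ca(OH)2 mole ratio is 1:1, so n(Ca(OH)2) = 18.831 × 1/1 = 18.831 mol.
Mass of Ca(OH)2 = 18.831 mol × 74.096 g/mol = 1395.3 g.
Actual mass collected = 1395.3 g × 0.823 = 1148.3 g.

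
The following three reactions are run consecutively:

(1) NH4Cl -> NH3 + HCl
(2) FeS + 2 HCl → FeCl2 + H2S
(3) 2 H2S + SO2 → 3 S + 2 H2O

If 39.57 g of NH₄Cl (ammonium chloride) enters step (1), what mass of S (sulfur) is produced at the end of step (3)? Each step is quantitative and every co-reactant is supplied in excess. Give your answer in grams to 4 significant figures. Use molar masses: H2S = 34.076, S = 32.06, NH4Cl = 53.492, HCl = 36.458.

n(NH4Cl) = 39.57 / 53.492 = 0.73974 mol.
Reaction (1): NH4Cl→HCl ratio 1:1 ⇒ n(HCl) = 0.73974 mol.
Reaction (2): HCl→H2S ratio 2:1 ⇒ n(H2S) = 0.36987 mol.
Reaction (3): H2S→S ratio 2:3 ⇒ n(S) = 0.55480 mol.
Mass of S = 0.55480 × 32.06 = 17.787 g.

17.79 g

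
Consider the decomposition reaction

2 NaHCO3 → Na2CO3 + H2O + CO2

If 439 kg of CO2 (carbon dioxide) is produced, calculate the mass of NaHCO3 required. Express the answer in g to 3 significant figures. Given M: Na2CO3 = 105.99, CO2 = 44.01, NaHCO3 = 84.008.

Convert: 439 kg = 439000 g.
n(CO2) = 439000 g / 44.01 g/mol = 9975 mol.
From the equation the CO2:NaHCO3 mole ratio is 1:2, so n(NaHCO3) = 9975 × 2/1 = 19950 mol.
Mass of NaHCO3 = 19950 mol × 84.008 g/mol = 1.676 × 10^6 g.

1680000 g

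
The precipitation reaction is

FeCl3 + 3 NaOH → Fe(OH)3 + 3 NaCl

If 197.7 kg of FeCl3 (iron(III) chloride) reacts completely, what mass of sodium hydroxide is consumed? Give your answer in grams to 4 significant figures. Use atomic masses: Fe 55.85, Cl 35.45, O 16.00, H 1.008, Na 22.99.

M(FeCl3) = 55.85 + 3(35.45) = 162.20 g/mol.
M(NaOH) = 22.99 + 16.00 + 1.008 = 39.998 g/mol.
Convert: 197.7 kg = 197700 g.
n(FeCl3) = 197700 g / 162.20 g/mol = 1218.9 mol.
From the equation the FeCl3:NaOH mole ratio is 1:3, so n(NaOH) = 1218.9 × 3/1 = 3656.6 mol.
Mass of NaOH = 3656.6 mol × 39.998 g/mol = 146260 g.

146300 g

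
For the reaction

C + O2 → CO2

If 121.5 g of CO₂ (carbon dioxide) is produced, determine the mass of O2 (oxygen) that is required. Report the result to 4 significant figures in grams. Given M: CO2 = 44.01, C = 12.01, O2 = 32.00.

88.34 g

n(CO2) = 121.50 g / 44.01 g/mol = 2.7607 mol.
From the equation the CO2:O2 mole ratio is 1:1, so n(O2) = 2.7607 × 1/1 = 2.7607 mol.
Mass of O2 = 2.7607 mol × 32.00 g/mol = 88.344 g.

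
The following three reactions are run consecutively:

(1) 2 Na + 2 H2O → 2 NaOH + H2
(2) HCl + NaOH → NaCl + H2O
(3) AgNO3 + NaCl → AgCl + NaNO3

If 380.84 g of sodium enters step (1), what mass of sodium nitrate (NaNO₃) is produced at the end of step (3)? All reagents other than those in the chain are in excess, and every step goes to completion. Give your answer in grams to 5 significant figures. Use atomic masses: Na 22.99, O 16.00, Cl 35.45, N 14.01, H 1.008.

1408.1 g

M(Na) = 22.99 g/mol.
M(NaNO3) = 22.99 + 14.01 + 3(16.00) = 85.00 g/mol.
n(Na) = 380.84 / 22.99 = 16.5655 mol.
Reaction (1): Na→NaOH ratio 2:2 ⇒ n(NaOH) = 16.5655 mol.
Reaction (2): NaOH→NaCl ratio 1:1 ⇒ n(NaCl) = 16.5655 mol.
Reaction (3): NaCl→NaNO3 ratio 1:1 ⇒ n(NaNO3) = 16.5655 mol.
Mass of NaNO3 = 16.5655 × 85.00 = 1408.06 g.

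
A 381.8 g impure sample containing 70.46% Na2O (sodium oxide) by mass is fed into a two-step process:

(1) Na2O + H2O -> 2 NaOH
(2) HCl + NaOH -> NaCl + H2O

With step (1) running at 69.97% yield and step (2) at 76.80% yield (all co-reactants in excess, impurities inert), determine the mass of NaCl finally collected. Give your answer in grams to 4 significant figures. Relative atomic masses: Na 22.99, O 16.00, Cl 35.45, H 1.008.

272.6 g

Pure Na2O = 381.8 × 0.7046 = 269.02 g.
M(Na2O) = 2(22.99) + 16.00 = 61.98 g/mol.
M(NaCl) = 22.99 + 35.45 = 58.44 g/mol.
n(Na2O) = 269.02 / 61.98 = 4.3404 mol.
Step 1 (Na2O:NaOH = 1:2): theoretical n(NaOH) = 8.6807 mol; at 69.97% yield, n(NaOH) = 6.0739 mol.
Step 2 (NaOH:NaCl = 1:1): theoretical n(NaCl) = 6.0739 mol, so theoretical mass = 6.0739 × 58.44 = 354.96 g.
At 76.80% yield, actual mass of NaCl = 354.96 × 0.7680 = 272.61 g.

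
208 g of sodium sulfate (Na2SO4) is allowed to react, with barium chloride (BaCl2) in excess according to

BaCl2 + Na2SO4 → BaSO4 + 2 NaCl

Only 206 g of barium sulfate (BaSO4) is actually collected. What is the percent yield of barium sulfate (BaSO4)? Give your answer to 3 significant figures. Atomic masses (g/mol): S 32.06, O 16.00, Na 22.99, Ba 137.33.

M(Na2SO4) = 2(22.99) + 32.06 + 4(16.00) = 142.04 g/mol.
M(BaSO4) = 137.33 + 32.06 + 4(16.00) = 233.39 g/mol.
n(Na2SO4) = 208.0 g / 142.04 g/mol = 1.464 mol.
From the equation the Na2SO4:BaSO4 mole ratio is 1:1, so n(BaSO4) = 1.464 × 1/1 = 1.464 mol.
Mass of BaSO4 = 1.464 mol × 233.39 g/mol = 341.8 g.
This is the theoretical yield. Percent yield = 206 g / 341.8 g × 100% = 60.27%.

60.3 %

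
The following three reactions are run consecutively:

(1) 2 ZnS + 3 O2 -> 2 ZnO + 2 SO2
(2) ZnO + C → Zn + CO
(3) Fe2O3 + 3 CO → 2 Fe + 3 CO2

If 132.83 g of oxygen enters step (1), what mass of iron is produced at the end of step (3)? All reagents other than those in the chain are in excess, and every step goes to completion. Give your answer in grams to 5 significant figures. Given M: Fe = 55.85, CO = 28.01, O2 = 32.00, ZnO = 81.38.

103.04 g

n(O2) = 132.83 / 32.00 = 4.15094 mol.
Reaction (1): O2→ZnO ratio 3:2 ⇒ n(ZnO) = 2.76729 mol.
Reaction (2): ZnO→CO ratio 1:1 ⇒ n(CO) = 2.76729 mol.
Reaction (3): CO→Fe ratio 3:2 ⇒ n(Fe) = 1.84486 mol.
Mass of Fe = 1.84486 × 55.85 = 103.035 g.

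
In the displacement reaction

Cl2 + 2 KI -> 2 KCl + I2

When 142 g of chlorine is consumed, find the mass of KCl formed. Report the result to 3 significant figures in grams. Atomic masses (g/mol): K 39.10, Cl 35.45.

M(Cl2) = 2(35.45) = 70.90 g/mol.
M(KCl) = 39.10 + 35.45 = 74.55 g/mol.
n(Cl2) = 142.0 g / 70.90 g/mol = 2.003 mol.
From the equation the Cl2:KCl mole ratio is 1:2, so n(KCl) = 2.003 × 2/1 = 4.006 mol.
Mass of KCl = 4.006 mol × 74.55 g/mol = 298.6 g.

299 g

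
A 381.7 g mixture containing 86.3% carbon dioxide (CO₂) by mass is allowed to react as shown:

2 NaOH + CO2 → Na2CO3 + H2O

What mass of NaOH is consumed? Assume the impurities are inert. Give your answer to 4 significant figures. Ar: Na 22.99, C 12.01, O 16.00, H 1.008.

Mass of pure CO2 = 381.7 g × 0.863 = 329.41 g.
M(CO2) = 12.01 + 2(16.00) = 44.01 g/mol.
M(NaOH) = 22.99 + 16.00 + 1.008 = 39.998 g/mol.
n(CO2) = 329.41 g / 44.01 g/mol = 7.4848 mol.
From the equation the CO2:NaOH mole ratio is 1:2, so n(NaOH) = 7.4848 × 2/1 = 14.970 mol.
Mass of NaOH = 14.970 mol × 39.998 g/mol = 598.76 g.

598.8 g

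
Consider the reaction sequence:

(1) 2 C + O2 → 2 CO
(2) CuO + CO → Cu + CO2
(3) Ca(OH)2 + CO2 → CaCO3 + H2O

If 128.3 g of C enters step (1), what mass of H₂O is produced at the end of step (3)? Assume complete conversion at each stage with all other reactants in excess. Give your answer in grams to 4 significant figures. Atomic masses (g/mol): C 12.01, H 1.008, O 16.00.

192.5 g

M(C) = 12.01 g/mol.
M(H2O) = 2(1.008) + 16.00 = 18.016 g/mol.
n(C) = 128.3 / 12.01 = 10.683 mol.
Reaction (1): C→CO ratio 2:2 ⇒ n(CO) = 10.683 mol.
Reaction (2): CO→CO2 ratio 1:1 ⇒ n(CO2) = 10.683 mol.
Reaction (3): CO2→H2O ratio 1:1 ⇒ n(H2O) = 10.683 mol.
Mass of H2O = 10.683 × 18.016 = 192.46 g.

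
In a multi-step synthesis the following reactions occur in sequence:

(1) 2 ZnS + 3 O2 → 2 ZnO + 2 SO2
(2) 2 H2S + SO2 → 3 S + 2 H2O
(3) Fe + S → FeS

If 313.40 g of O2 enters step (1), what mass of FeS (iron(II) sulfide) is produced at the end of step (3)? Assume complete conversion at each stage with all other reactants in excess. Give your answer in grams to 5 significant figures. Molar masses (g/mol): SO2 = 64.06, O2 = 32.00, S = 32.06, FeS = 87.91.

n(O2) = 313.40 / 32.00 = 9.79375 mol.
Reaction (1): O2→SO2 ratio 3:2 ⇒ n(SO2) = 6.52917 mol.
Reaction (2): SO2→S ratio 1:3 ⇒ n(S) = 19.5875 mol.
Reaction (3): S→FeS ratio 1:1 ⇒ n(FeS) = 19.5875 mol.
Mass of FeS = 19.5875 × 87.91 = 1721.94 g.

1721.9 g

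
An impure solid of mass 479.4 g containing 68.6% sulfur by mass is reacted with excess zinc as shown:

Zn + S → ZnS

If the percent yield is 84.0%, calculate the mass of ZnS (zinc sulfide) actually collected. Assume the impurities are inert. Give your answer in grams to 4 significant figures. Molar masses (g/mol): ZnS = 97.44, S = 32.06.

Pure S available = 479.4 g × 0.686 = 328.87 g.
n(S) = 328.87 g / 32.06 g/mol = 10.258 mol.
From the equation the S:ZnS mole ratio is 1:1, so n(ZnS) = 10.258 × 1/1 = 10.258 mol.
Mass of ZnS = 10.258 mol × 97.44 g/mol = 999.53 g.
Actual mass collected = 999.53 g × 0.840 = 839.61 g.

839.6 g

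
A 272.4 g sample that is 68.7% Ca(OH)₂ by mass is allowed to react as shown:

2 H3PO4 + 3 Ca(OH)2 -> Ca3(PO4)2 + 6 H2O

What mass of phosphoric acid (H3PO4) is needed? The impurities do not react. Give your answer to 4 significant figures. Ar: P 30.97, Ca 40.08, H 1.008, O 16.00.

Mass of pure Ca(OH)2 = 272.4 g × 0.687 = 187.14 g.
M(Ca(OH)2) = 40.08 + 2(16.00) + 2(1.008) = 74.096 g/mol.
M(H3PO4) = 3(1.008) + 30.97 + 4(16.00) = 97.994 g/mol.
n(Ca(OH)2) = 187.14 g / 74.096 g/mol = 2.5256 mol.
From the equation the Ca(OH)2:H3PO4 mole ratio is 3:2, so n(H3PO4) = 2.5256 × 2/3 = 1.6838 mol.
Mass of H3PO4 = 1.6838 mol × 97.994 g/mol = 165.00 g.

165.0 g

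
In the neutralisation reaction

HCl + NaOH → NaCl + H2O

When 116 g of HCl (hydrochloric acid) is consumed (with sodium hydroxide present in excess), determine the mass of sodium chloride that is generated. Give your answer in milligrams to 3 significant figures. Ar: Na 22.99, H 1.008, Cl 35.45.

M(HCl) = 1.008 + 35.45 = 36.458 g/mol.
M(NaCl) = 22.99 + 35.45 = 58.44 g/mol.
n(HCl) = 116.0 g / 36.458 g/mol = 3.182 mol.
From the equation the HCl:NaCl mole ratio is 1:1, so n(NaCl) = 3.182 × 1/1 = 3.182 mol.
Mass of NaCl = 3.182 mol × 58.44 g/mol = 185.9 g.
Converting to mg: 185.9 g = 186000 mg.

186000 mg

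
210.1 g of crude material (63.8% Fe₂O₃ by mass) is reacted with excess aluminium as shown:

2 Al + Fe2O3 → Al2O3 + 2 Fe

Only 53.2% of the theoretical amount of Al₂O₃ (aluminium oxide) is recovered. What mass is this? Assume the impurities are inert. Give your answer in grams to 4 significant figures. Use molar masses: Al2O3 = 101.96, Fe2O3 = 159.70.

Pure Fe2O3 available = 210.1 g × 0.638 = 134.04 g.
n(Fe2O3) = 134.04 g / 159.70 g/mol = 0.83935 mol.
From the equation the Fe2O3:Al2O3 mole ratio is 1:1, so n(Al2O3) = 0.83935 × 1/1 = 0.83935 mol.
Mass of Al2O3 = 0.83935 mol × 101.96 g/mol = 85.580 g.
Actual mass collected = 85.580 g × 0.532 = 45.528 g.

45.53 g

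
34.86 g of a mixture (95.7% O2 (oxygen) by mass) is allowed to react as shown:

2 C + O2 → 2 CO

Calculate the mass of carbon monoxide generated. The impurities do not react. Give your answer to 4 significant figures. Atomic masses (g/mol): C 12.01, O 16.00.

58.40 g

Mass of pure O2 = 34.86 g × 0.957 = 33.361 g.
M(O2) = 2(16.00) = 32.00 g/mol.
M(CO) = 12.01 + 16.00 = 28.01 g/mol.
n(O2) = 33.361 g / 32.00 g/mol = 1.0425 mol.
From the equation the O2:CO mole ratio is 1:2, so n(CO) = 1.0425 × 2/1 = 2.0851 mol.
Mass of CO = 2.0851 mol × 28.01 g/mol = 58.403 g.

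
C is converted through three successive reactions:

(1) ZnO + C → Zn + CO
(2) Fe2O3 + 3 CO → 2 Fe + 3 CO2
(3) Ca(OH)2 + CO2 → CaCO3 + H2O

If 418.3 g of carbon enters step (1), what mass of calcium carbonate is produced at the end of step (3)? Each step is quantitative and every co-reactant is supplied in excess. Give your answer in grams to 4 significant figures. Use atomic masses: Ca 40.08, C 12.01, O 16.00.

M(C) = 12.01 g/mol.
M(CaCO3) = 40.08 + 12.01 + 3(16.00) = 100.09 g/mol.
n(C) = 418.3 / 12.01 = 34.829 mol.
Reaction (1): C→CO ratio 1:1 ⇒ n(CO) = 34.829 mol.
Reaction (2): CO→CO2 ratio 3:3 ⇒ n(CO2) = 34.829 mol.
Reaction (3): CO2→CaCO3 ratio 1:1 ⇒ n(CaCO3) = 34.829 mol.
Mass of CaCO3 = 34.829 × 100.09 = 3486.1 g.

3486 g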